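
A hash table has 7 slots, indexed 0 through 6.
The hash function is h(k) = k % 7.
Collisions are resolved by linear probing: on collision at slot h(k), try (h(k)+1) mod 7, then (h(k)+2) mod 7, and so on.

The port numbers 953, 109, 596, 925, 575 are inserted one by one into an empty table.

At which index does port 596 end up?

953: h=1 => slot 1
109: h=4 => slot 4
596: h=1, probe 1,2 => slot 2
925: h=1, probe 1,2,3 => slot 3
575: h=1, probe 1,2,3,4,5 => slot 5
Table: [∅, 953, 596, 925, 109, 575, ∅]

2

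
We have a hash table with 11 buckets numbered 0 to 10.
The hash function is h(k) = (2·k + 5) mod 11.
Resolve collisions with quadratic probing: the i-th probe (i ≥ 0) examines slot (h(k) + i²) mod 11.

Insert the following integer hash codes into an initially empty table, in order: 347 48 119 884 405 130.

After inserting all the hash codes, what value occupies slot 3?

884

Insert 347: h=6, slot 6 empty → index 6.
Insert 48: h=2, slot 2 empty → index 2.
Insert 119: h=1, slot 1 empty → index 1.
Insert 884: h=2, slot 2 occupied → index 3.
Insert 405: h=1, slots 1,2 occupied → index 5.
Insert 130: h=1, slots 1,2,5 occupied → index 10.
Table: [∅, 119, 48, 884, ∅, 405, 347, ∅, ∅, ∅, 130]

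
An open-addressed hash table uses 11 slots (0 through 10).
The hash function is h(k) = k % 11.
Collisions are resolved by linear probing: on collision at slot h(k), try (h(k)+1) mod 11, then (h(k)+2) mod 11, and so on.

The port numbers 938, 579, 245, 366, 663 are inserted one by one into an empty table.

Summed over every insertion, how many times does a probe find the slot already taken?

6

938: h=3 => slot 3
579: h=7 => slot 7
245: h=3, probe 3,4 => slot 4
366: h=3, probe 3,4,5 => slot 5
663: h=3, probe 3,4,5,6 => slot 6
Table: [., ., ., 938, 245, 366, 663, 579, ., ., .]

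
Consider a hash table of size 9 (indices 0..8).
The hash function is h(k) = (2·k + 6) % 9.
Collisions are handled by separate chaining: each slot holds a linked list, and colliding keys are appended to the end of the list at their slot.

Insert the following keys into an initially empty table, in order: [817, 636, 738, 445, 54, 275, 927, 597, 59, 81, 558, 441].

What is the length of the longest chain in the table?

817 → bucket 2
636 → bucket 0
738 → bucket 6
445 → bucket 5
54 → bucket 6 (collision)
275 → bucket 7
927 → bucket 6 (collision)
597 → bucket 3
59 → bucket 7 (collision)
81 → bucket 6 (collision)
558 → bucket 6 (collision)
441 → bucket 6 (collision)
Final buckets:
0: 636
1: _
2: 817
3: 597
4: _
5: 445
6: 738 -> 54 -> 927 -> 81 -> 558 -> 441
7: 275 -> 59
8: _

6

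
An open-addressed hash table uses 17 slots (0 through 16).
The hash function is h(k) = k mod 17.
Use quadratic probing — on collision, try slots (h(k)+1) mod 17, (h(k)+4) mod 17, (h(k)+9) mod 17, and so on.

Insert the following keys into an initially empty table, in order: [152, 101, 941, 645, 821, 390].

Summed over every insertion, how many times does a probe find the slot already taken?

152 hashes to 16; slot 16 is free -> place at 16.
101 hashes to 16; 16 taken -> place at 0.
941 hashes to 6; slot 6 is free -> place at 6.
645 hashes to 16; 16,0 taken -> place at 3.
821 hashes to 5; slot 5 is free -> place at 5.
390 hashes to 16; 16,0,3 taken -> place at 8.
Table: [101, —, —, 645, —, 821, 941, —, 390, —, —, —, —, —, —, —, 152]

6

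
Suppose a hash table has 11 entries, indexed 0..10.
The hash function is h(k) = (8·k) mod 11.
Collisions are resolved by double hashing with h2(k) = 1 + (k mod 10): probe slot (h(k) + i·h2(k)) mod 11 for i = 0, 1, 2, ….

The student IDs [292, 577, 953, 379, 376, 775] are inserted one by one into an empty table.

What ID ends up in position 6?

379

Insert 292: h=4, slot 4 empty => index 4.
Insert 577: h=7, slot 7 empty => index 7.
Insert 953: h=1, slot 1 empty => index 1.
Insert 379: h=7, h2=10, slot 7 occupied => index 6.
Insert 376: h=5, slot 5 empty => index 5.
Insert 775: h=7, h2=6, slot 7 occupied => index 2.
Table: [∅, 953, 775, ∅, 292, 376, 379, 577, ∅, ∅, ∅]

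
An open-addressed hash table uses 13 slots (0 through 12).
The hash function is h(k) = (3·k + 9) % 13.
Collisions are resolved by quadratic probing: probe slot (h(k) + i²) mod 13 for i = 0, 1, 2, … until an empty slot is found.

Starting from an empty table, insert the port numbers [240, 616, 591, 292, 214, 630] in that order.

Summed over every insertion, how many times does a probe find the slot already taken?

240 hashes to 1; slot 1 is free → place at 1.
616 hashes to 11; slot 11 is free → place at 11.
591 hashes to 1; 1 taken → place at 2.
292 hashes to 1; 1,2 taken → place at 5.
214 hashes to 1; 1,2,5 taken → place at 10.
630 hashes to 1; 1,2,5,10 taken → place at 4.
Table: [∅, 240, 591, ∅, 630, 292, ∅, ∅, ∅, ∅, 214, 616, ∅]

10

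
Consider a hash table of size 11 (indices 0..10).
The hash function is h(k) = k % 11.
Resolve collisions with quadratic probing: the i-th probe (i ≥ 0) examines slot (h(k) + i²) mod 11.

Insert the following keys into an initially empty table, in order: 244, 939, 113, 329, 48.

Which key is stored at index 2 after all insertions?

244: h=2 -> slot 2
939: h=4 -> slot 4
113: h=3 -> slot 3
329: h=10 -> slot 10
48: h=4, probe 4,5 -> slot 5
Table: [_, _, 244, 113, 939, 48, _, _, _, _, 329]

244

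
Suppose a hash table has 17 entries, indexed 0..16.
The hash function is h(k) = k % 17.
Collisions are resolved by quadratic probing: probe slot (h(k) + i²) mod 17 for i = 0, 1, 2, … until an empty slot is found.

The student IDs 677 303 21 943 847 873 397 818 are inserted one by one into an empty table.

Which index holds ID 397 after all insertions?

7

677: h=14 → slot 14
303: h=14, probe 14,15 → slot 15
21: h=4 → slot 4
943: h=8 → slot 8
847: h=14, probe 14,15,1 → slot 1
873: h=6 → slot 6
397: h=6, probe 6,7 → slot 7
818: h=2 → slot 2
Table: [_, 847, 818, _, 21, _, 873, 397, 943, _, _, _, _, _, 677, 303, _]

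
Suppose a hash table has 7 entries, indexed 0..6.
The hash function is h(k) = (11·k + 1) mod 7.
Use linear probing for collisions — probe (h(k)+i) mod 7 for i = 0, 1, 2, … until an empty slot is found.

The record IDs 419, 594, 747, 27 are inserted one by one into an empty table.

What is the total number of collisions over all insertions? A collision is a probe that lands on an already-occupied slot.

3

419: h=4 -> slot 4
594: h=4, probe 4,5 -> slot 5
747: h=0 -> slot 0
27: h=4, probe 4,5,6 -> slot 6
Table: [747, —, —, —, 419, 594, 27]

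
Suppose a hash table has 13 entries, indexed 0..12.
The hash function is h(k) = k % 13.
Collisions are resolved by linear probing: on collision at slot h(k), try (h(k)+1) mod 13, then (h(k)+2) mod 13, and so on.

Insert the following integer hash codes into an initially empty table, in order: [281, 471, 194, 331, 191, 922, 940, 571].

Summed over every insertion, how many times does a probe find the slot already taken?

281 hashes to 8; slot 8 is free → place at 8.
471 hashes to 3; slot 3 is free → place at 3.
194 hashes to 12; slot 12 is free → place at 12.
331 hashes to 6; slot 6 is free → place at 6.
191 hashes to 9; slot 9 is free → place at 9.
922 hashes to 12; 12 taken → place at 0.
940 hashes to 4; slot 4 is free → place at 4.
571 hashes to 12; 12,0 taken → place at 1.
Table: [922, 571, —, 471, 940, —, 331, —, 281, 191, —, —, 194]

3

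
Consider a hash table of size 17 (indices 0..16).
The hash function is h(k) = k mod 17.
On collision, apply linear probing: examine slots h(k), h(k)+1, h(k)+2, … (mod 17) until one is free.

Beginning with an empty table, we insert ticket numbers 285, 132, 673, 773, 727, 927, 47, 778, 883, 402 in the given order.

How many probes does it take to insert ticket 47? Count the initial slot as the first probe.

4

285: h=13 => slot 13
132: h=13, probe 13,14 => slot 14
673: h=10 => slot 10
773: h=8 => slot 8
727: h=13, probe 13,14,15 => slot 15
927: h=9 => slot 9
47: h=13, probe 13,14,15,16 => slot 16
778: h=13, probe 13,14,15,16,0 => slot 0
883: h=16, probe 16,0,1 => slot 1
402: h=11 => slot 11
Table: [778, 883, ∅, ∅, ∅, ∅, ∅, ∅, 773, 927, 673, 402, ∅, 285, 132, 727, 47]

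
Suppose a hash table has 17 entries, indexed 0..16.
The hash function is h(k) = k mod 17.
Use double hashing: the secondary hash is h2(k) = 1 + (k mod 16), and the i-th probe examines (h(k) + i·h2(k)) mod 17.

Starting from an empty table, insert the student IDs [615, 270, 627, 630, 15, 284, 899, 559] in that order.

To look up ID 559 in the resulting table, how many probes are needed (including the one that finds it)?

615 hashes to 3; slot 3 is free -> place at 3.
270 hashes to 15; slot 15 is free -> place at 15.
627 hashes to 15, h2=4; 15 taken -> place at 2.
630 hashes to 1; slot 1 is free -> place at 1.
15 hashes to 15, h2=16; 15 taken -> place at 14.
284 hashes to 12; slot 12 is free -> place at 12.
899 hashes to 15, h2=4; 15,2 taken -> place at 6.
559 hashes to 15, h2=16; 15,14 taken -> place at 13.
Table: [—, 630, 627, 615, —, —, 899, —, —, —, —, —, 284, 559, 15, 270, —]
Lookup 559: h=15, h2=16, probe 15,14,13 → found at 13.

3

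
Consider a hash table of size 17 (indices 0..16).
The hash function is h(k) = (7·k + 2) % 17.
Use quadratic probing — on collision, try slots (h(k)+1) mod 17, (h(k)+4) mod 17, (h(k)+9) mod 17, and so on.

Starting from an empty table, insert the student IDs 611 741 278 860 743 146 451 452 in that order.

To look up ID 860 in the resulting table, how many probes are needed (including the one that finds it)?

2

611: h=12 => slot 12
741: h=4 => slot 4
278: h=10 => slot 10
860: h=4, probe 4,5 => slot 5
743: h=1 => slot 1
146: h=4, probe 4,5,8 => slot 8
451: h=14 => slot 14
452: h=4, probe 4,5,8,13 => slot 13
Table: [-, 743, -, -, 741, 860, -, -, 146, -, 278, -, 611, 452, 451, -, -]
Lookup 860: h=4, probe 4,5 → found at 5.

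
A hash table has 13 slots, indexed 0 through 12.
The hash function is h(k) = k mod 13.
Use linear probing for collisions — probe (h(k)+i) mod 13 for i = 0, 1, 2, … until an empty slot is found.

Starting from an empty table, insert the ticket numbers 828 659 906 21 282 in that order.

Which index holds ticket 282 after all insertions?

12

828 hashes to 9; slot 9 is free -> place at 9.
659 hashes to 9; 9 taken -> place at 10.
906 hashes to 9; 9,10 taken -> place at 11.
21 hashes to 8; slot 8 is free -> place at 8.
282 hashes to 9; 9,10,11 taken -> place at 12.
Table: [-, -, -, -, -, -, -, -, 21, 828, 659, 906, 282]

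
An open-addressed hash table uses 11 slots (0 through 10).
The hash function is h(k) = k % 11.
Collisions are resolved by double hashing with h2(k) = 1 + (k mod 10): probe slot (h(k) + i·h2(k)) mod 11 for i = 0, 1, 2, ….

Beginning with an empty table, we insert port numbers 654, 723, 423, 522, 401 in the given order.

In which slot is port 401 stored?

Insert 654: h=5, slot 5 empty -> index 5.
Insert 723: h=8, slot 8 empty -> index 8.
Insert 423: h=5, h2=4, slot 5 occupied -> index 9.
Insert 522: h=5, h2=3, slots 5,8 occupied -> index 0.
Insert 401: h=5, h2=2, slot 5 occupied -> index 7.
Table: [522, -, -, -, -, 654, -, 401, 723, 423, -]

7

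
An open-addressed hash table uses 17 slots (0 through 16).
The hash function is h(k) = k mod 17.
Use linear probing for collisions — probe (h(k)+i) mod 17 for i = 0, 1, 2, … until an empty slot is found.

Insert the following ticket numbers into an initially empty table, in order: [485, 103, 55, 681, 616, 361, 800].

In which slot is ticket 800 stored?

3

485: h=9 -> slot 9
103: h=1 -> slot 1
55: h=4 -> slot 4
681: h=1, probe 1,2 -> slot 2
616: h=4, probe 4,5 -> slot 5
361: h=4, probe 4,5,6 -> slot 6
800: h=1, probe 1,2,3 -> slot 3
Table: [∅, 103, 681, 800, 55, 616, 361, ∅, ∅, 485, ∅, ∅, ∅, ∅, ∅, ∅, ∅]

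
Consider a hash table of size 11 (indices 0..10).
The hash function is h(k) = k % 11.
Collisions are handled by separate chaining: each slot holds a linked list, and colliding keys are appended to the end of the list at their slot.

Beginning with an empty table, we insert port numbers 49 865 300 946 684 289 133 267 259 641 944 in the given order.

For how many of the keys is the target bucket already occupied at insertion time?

Insert 49: h=5, bucket 5 empty → new chain.
Insert 865: h=7, bucket 7 empty → new chain.
Insert 300: h=3, bucket 3 empty → new chain.
Insert 946: h=0, bucket 0 empty → new chain.
Insert 684: h=2, bucket 2 empty → new chain.
Insert 289: h=3, bucket 3 nonempty → append to chain.
Insert 133: h=1, bucket 1 empty → new chain.
Insert 267: h=3, bucket 3 nonempty → append to chain.
Insert 259: h=6, bucket 6 empty → new chain.
Insert 641: h=3, bucket 3 nonempty → append to chain.
Insert 944: h=9, bucket 9 empty → new chain.
Final buckets:
0: 946
1: 133
2: 684
3: 300 -> 289 -> 267 -> 641
4: ∅
5: 49
6: 259
7: 865
8: ∅
9: 944
10: ∅

3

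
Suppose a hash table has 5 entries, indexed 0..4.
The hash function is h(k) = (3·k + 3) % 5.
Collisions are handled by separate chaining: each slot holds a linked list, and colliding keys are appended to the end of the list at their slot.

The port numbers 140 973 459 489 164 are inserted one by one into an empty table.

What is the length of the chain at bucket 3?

1

Insert 140: h=3, bucket 3 empty -> new chain.
Insert 973: h=2, bucket 2 empty -> new chain.
Insert 459: h=0, bucket 0 empty -> new chain.
Insert 489: h=0, bucket 0 nonempty -> append to chain.
Insert 164: h=0, bucket 0 nonempty -> append to chain.
Final buckets:
0: 459 -> 489 -> 164
1: —
2: 973
3: 140
4: —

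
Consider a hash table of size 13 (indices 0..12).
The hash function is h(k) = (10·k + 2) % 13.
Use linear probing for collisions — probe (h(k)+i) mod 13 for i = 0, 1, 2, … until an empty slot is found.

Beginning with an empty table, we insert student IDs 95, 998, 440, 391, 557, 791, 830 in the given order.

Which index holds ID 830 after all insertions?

95 hashes to 3; slot 3 is free -> place at 3.
998 hashes to 11; slot 11 is free -> place at 11.
440 hashes to 8; slot 8 is free -> place at 8.
391 hashes to 12; slot 12 is free -> place at 12.
557 hashes to 8; 8 taken -> place at 9.
791 hashes to 8; 8,9 taken -> place at 10.
830 hashes to 8; 8,9,10,11,12 taken -> place at 0.
Table: [830, ∅, ∅, 95, ∅, ∅, ∅, ∅, 440, 557, 791, 998, 391]

0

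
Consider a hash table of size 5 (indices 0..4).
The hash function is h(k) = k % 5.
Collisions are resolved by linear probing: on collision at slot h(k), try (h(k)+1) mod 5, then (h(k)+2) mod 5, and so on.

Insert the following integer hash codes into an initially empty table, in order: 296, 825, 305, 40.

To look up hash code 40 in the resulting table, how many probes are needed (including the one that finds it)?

Insert 296: h=1, slot 1 empty -> index 1.
Insert 825: h=0, slot 0 empty -> index 0.
Insert 305: h=0, slots 0,1 occupied -> index 2.
Insert 40: h=0, slots 0,1,2 occupied -> index 3.
Table: [825, 296, 305, 40, —]
Lookup 40: h=0, probe 0,1,2,3 → found at 3.

4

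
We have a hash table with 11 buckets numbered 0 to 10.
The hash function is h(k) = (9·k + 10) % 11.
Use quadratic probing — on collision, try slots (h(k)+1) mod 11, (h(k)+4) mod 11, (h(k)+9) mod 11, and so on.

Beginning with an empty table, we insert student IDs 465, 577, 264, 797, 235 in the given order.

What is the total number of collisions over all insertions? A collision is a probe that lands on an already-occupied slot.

1

465: h=4 → slot 4
577: h=0 → slot 0
264: h=10 → slot 10
797: h=0, probe 0,1 → slot 1
235: h=2 → slot 2
Table: [577, 797, 235, ., 465, ., ., ., ., ., 264]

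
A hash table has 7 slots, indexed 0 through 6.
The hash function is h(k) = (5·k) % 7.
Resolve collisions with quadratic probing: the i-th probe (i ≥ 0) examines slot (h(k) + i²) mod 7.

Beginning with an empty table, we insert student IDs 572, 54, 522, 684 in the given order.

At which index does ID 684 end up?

1

572: h=4 => slot 4
54: h=4, probe 4,5 => slot 5
522: h=6 => slot 6
684: h=4, probe 4,5,1 => slot 1
Table: [_, 684, _, _, 572, 54, 522]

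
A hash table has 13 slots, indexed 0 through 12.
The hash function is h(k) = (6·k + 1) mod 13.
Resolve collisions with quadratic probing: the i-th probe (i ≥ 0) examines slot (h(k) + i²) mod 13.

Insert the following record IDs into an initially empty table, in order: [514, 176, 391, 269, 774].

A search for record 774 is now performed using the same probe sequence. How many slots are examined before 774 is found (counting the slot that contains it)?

3

Insert 514: h=4, slot 4 empty -> index 4.
Insert 176: h=4, slot 4 occupied -> index 5.
Insert 391: h=7, slot 7 empty -> index 7.
Insert 269: h=3, slot 3 empty -> index 3.
Insert 774: h=4, slots 4,5 occupied -> index 8.
Table: [., ., ., 269, 514, 176, ., 391, 774, ., ., ., .]
Lookup 774: h=4, probe 4,5,8 → found at 8.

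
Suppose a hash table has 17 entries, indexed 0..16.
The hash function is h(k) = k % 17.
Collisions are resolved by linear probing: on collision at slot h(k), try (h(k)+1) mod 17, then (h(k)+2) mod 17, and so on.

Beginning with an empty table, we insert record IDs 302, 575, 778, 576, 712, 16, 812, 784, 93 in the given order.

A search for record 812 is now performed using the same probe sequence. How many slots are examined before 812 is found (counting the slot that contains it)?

7

Insert 302: h=13, slot 13 empty => index 13.
Insert 575: h=14, slot 14 empty => index 14.
Insert 778: h=13, slots 13,14 occupied => index 15.
Insert 576: h=15, slot 15 occupied => index 16.
Insert 712: h=15, slots 15,16 occupied => index 0.
Insert 16: h=16, slots 16,0 occupied => index 1.
Insert 812: h=13, slots 13,14,15,16,0,1 occupied => index 2.
Insert 784: h=2, slot 2 occupied => index 3.
Insert 93: h=8, slot 8 empty => index 8.
Table: [712, 16, 812, 784, _, _, _, _, 93, _, _, _, _, 302, 575, 778, 576]
Lookup 812: h=13, probe 13,14,15,16,0,1,2 → found at 2.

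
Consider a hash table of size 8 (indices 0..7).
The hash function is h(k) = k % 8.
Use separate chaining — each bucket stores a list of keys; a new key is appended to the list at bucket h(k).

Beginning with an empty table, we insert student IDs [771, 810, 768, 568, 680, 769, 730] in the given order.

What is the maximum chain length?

Insert 771: h=3, bucket 3 empty → new chain.
Insert 810: h=2, bucket 2 empty → new chain.
Insert 768: h=0, bucket 0 empty → new chain.
Insert 568: h=0, bucket 0 nonempty → append to chain.
Insert 680: h=0, bucket 0 nonempty → append to chain.
Insert 769: h=1, bucket 1 empty → new chain.
Insert 730: h=2, bucket 2 nonempty → append to chain.
Final buckets:
0: 768 -> 568 -> 680
1: 769
2: 810 -> 730
3: 771
4: _
5: _
6: _
7: _

3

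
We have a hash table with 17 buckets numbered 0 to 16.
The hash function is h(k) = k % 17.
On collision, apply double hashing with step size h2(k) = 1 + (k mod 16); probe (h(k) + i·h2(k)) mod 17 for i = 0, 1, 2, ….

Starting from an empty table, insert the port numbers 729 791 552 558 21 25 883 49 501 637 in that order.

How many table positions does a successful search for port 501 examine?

Insert 729: h=15, slot 15 empty → index 15.
Insert 791: h=9, slot 9 empty → index 9.
Insert 552: h=8, slot 8 empty → index 8.
Insert 558: h=14, slot 14 empty → index 14.
Insert 21: h=4, slot 4 empty → index 4.
Insert 25: h=8, h2=10, slot 8 occupied → index 1.
Insert 883: h=16, slot 16 empty → index 16.
Insert 49: h=15, h2=2, slot 15 occupied → index 0.
Insert 501: h=8, h2=6, slots 8,14 occupied → index 3.
Insert 637: h=8, h2=14, slot 8 occupied → index 5.
Table: [49, 25, ∅, 501, 21, 637, ∅, ∅, 552, 791, ∅, ∅, ∅, ∅, 558, 729, 883]
Lookup 501: h=8, h2=6, probe 8,14,3 → found at 3.

3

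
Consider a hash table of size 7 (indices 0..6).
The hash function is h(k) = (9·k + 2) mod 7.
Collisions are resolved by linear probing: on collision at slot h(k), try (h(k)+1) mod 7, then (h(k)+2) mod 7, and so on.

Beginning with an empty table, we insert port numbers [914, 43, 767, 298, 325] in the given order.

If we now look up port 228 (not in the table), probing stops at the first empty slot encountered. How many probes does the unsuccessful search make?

914: h=3 -> slot 3
43: h=4 -> slot 4
767: h=3, probe 3,4,5 -> slot 5
298: h=3, probe 3,4,5,6 -> slot 6
325: h=1 -> slot 1
Table: [_, 325, _, 914, 43, 767, 298]
Lookup 228: h=3, probe 3,4,5,6,0 → slot 0 empty, not found.

5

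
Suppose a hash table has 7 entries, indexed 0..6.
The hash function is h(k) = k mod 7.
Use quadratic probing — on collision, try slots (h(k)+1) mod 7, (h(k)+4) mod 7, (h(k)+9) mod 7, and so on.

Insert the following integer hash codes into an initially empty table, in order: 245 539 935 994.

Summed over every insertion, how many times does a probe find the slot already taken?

4

Insert 245: h=0, slot 0 empty -> index 0.
Insert 539: h=0, slot 0 occupied -> index 1.
Insert 935: h=4, slot 4 empty -> index 4.
Insert 994: h=0, slots 0,1,4 occupied -> index 2.
Table: [245, 539, 994, -, 935, -, -]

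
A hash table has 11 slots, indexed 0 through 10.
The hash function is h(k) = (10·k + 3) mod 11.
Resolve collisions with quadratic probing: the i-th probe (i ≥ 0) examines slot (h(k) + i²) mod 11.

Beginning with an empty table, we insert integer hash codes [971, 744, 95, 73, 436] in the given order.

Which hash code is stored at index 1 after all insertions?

971 hashes to 0; slot 0 is free => place at 0.
744 hashes to 7; slot 7 is free => place at 7.
95 hashes to 7; 7 taken => place at 8.
73 hashes to 7; 7,8,0 taken => place at 5.
436 hashes to 7; 7,8,0,5 taken => place at 1.
Table: [971, 436, ., ., ., 73, ., 744, 95, ., .]

436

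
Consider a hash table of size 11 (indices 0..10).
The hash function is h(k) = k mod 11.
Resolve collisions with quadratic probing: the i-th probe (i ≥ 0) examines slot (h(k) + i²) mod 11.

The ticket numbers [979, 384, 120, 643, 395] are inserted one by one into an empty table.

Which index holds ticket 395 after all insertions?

979 hashes to 0; slot 0 is free -> place at 0.
384 hashes to 10; slot 10 is free -> place at 10.
120 hashes to 10; 10,0 taken -> place at 3.
643 hashes to 5; slot 5 is free -> place at 5.
395 hashes to 10; 10,0,3 taken -> place at 8.
Table: [979, —, —, 120, —, 643, —, —, 395, —, 384]

8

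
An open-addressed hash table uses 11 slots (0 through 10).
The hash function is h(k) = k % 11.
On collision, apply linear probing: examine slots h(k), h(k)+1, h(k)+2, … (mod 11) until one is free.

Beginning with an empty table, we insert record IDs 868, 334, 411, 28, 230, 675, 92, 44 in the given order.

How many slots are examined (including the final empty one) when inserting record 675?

4

868: h=10 -> slot 10
334: h=4 -> slot 4
411: h=4, probe 4,5 -> slot 5
28: h=6 -> slot 6
230: h=10, probe 10,0 -> slot 0
675: h=4, probe 4,5,6,7 -> slot 7
92: h=4, probe 4,5,6,7,8 -> slot 8
44: h=0, probe 0,1 -> slot 1
Table: [230, 44, _, _, 334, 411, 28, 675, 92, _, 868]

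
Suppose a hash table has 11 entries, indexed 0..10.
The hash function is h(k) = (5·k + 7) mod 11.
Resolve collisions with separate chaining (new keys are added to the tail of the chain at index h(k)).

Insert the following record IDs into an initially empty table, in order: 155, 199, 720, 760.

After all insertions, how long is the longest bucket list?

Insert 155: h=1, bucket 1 empty -> new chain.
Insert 199: h=1, bucket 1 nonempty -> append to chain.
Insert 720: h=10, bucket 10 empty -> new chain.
Insert 760: h=1, bucket 1 nonempty -> append to chain.
Final buckets:
0: ∅
1: 155 -> 199 -> 760
2: ∅
3: ∅
4: ∅
5: ∅
6: ∅
7: ∅
8: ∅
9: ∅
10: 720

3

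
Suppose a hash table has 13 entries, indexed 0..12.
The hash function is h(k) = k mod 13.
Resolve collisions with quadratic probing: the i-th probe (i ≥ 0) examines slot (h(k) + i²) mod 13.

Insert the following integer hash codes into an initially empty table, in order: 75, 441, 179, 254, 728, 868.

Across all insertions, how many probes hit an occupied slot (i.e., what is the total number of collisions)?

3

75: h=10 -> slot 10
441: h=12 -> slot 12
179: h=10, probe 10,11 -> slot 11
254: h=7 -> slot 7
728: h=0 -> slot 0
868: h=10, probe 10,11,1 -> slot 1
Table: [728, 868, ∅, ∅, ∅, ∅, ∅, 254, ∅, ∅, 75, 179, 441]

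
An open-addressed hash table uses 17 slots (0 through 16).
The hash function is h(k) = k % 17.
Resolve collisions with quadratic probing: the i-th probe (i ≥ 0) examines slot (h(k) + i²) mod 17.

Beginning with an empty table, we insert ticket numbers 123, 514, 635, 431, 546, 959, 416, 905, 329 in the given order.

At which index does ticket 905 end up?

13

Insert 123: h=4, slot 4 empty -> index 4.
Insert 514: h=4, slot 4 occupied -> index 5.
Insert 635: h=6, slot 6 empty -> index 6.
Insert 431: h=6, slot 6 occupied -> index 7.
Insert 546: h=2, slot 2 empty -> index 2.
Insert 959: h=7, slot 7 occupied -> index 8.
Insert 416: h=8, slot 8 occupied -> index 9.
Insert 905: h=4, slots 4,5,8 occupied -> index 13.
Insert 329: h=6, slots 6,7 occupied -> index 10.
Table: [., ., 546, ., 123, 514, 635, 431, 959, 416, 329, ., ., 905, ., ., .]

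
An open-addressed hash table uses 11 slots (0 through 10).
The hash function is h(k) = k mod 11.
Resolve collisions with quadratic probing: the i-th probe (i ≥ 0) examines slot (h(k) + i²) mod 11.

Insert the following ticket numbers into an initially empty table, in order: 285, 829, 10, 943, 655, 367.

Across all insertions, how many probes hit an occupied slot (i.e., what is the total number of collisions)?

2

Insert 285: h=10, slot 10 empty → index 10.
Insert 829: h=4, slot 4 empty → index 4.
Insert 10: h=10, slot 10 occupied → index 0.
Insert 943: h=8, slot 8 empty → index 8.
Insert 655: h=6, slot 6 empty → index 6.
Insert 367: h=4, slot 4 occupied → index 5.
Table: [10, _, _, _, 829, 367, 655, _, 943, _, 285]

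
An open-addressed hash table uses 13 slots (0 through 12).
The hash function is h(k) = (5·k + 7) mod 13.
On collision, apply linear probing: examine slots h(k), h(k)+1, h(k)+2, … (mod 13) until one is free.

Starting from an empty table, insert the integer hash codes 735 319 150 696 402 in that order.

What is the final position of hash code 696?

6

735: h=3 => slot 3
319: h=3, probe 3,4 => slot 4
150: h=3, probe 3,4,5 => slot 5
696: h=3, probe 3,4,5,6 => slot 6
402: h=2 => slot 2
Table: [-, -, 402, 735, 319, 150, 696, -, -, -, -, -, -]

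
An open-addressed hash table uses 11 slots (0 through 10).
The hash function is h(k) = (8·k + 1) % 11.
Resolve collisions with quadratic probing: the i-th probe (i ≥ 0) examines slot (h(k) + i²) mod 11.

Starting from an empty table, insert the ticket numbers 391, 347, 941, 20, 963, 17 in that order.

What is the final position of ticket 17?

Insert 391: h=5, slot 5 empty → index 5.
Insert 347: h=5, slot 5 occupied → index 6.
Insert 941: h=5, slots 5,6 occupied → index 9.
Insert 20: h=7, slot 7 empty → index 7.
Insert 963: h=5, slots 5,6,9 occupied → index 3.
Insert 17: h=5, slots 5,6,9,3 occupied → index 10.
Table: [-, -, -, 963, -, 391, 347, 20, -, 941, 17]

10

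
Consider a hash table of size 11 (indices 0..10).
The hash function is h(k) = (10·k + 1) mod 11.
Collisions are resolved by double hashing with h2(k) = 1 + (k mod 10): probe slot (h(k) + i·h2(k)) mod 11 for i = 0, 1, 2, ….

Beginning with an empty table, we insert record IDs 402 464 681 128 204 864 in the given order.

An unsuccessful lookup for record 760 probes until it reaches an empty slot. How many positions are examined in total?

402 hashes to 6; slot 6 is free => place at 6.
464 hashes to 10; slot 10 is free => place at 10.
681 hashes to 2; slot 2 is free => place at 2.
128 hashes to 5; slot 5 is free => place at 5.
204 hashes to 6, h2=5; 6 taken => place at 0.
864 hashes to 6, h2=5; 6,0,5,10 taken => place at 4.
Table: [204, ∅, 681, ∅, 864, 128, 402, ∅, ∅, ∅, 464]
Lookup 760: h=0, h2=1, probe 0,1 → slot 1 empty, not found.

2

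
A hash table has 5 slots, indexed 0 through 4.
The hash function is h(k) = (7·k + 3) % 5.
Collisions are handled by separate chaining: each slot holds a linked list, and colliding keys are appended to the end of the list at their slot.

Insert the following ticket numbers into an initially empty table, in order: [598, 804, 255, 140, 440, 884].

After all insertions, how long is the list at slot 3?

3

598 → bucket 4
804 → bucket 1
255 → bucket 3
140 → bucket 3 (collision)
440 → bucket 3 (collision)
884 → bucket 1 (collision)
Final buckets:
0: _
1: 804 -> 884
2: _
3: 255 -> 140 -> 440
4: 598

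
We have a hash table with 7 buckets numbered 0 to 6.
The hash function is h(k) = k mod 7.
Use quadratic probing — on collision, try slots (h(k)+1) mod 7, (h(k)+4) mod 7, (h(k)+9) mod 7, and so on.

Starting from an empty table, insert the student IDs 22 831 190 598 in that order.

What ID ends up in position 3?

22 hashes to 1; slot 1 is free → place at 1.
831 hashes to 5; slot 5 is free → place at 5.
190 hashes to 1; 1 taken → place at 2.
598 hashes to 3; slot 3 is free → place at 3.
Table: [—, 22, 190, 598, —, 831, —]

598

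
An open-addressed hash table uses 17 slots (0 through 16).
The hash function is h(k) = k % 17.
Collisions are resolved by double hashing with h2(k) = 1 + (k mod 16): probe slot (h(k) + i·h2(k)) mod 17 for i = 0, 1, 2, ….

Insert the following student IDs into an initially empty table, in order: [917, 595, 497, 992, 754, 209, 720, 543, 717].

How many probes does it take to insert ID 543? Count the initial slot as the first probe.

917 hashes to 16; slot 16 is free -> place at 16.
595 hashes to 0; slot 0 is free -> place at 0.
497 hashes to 4; slot 4 is free -> place at 4.
992 hashes to 6; slot 6 is free -> place at 6.
754 hashes to 6, h2=3; 6 taken -> place at 9.
209 hashes to 5; slot 5 is free -> place at 5.
720 hashes to 6, h2=1; 6 taken -> place at 7.
543 hashes to 16, h2=16; 16 taken -> place at 15.
717 hashes to 3; slot 3 is free -> place at 3.
Table: [595, —, —, 717, 497, 209, 992, 720, —, 754, —, —, —, —, —, 543, 917]

2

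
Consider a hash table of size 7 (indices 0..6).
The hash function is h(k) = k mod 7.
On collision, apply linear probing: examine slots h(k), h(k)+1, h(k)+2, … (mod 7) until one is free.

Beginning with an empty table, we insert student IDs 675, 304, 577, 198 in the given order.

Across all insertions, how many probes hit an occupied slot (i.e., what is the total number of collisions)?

3

675: h=3 -> slot 3
304: h=3, probe 3,4 -> slot 4
577: h=3, probe 3,4,5 -> slot 5
198: h=2 -> slot 2
Table: [_, _, 198, 675, 304, 577, _]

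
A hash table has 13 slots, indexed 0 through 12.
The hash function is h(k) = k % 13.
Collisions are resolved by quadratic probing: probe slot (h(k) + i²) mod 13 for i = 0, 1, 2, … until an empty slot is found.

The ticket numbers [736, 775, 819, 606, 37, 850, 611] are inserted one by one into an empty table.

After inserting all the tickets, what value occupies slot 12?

606

736 hashes to 8; slot 8 is free → place at 8.
775 hashes to 8; 8 taken → place at 9.
819 hashes to 0; slot 0 is free → place at 0.
606 hashes to 8; 8,9 taken → place at 12.
37 hashes to 11; slot 11 is free → place at 11.
850 hashes to 5; slot 5 is free → place at 5.
611 hashes to 0; 0 taken → place at 1.
Table: [819, 611, -, -, -, 850, -, -, 736, 775, -, 37, 606]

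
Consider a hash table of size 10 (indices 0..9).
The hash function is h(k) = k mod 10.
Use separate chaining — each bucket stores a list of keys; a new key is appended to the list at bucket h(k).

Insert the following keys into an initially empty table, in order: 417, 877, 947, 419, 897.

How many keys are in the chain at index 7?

4

Insert 417: h=7, bucket 7 empty -> new chain.
Insert 877: h=7, bucket 7 nonempty -> append to chain.
Insert 947: h=7, bucket 7 nonempty -> append to chain.
Insert 419: h=9, bucket 9 empty -> new chain.
Insert 897: h=7, bucket 7 nonempty -> append to chain.
Final buckets:
0: _
1: _
2: _
3: _
4: _
5: _
6: _
7: 417 -> 877 -> 947 -> 897
8: _
9: 419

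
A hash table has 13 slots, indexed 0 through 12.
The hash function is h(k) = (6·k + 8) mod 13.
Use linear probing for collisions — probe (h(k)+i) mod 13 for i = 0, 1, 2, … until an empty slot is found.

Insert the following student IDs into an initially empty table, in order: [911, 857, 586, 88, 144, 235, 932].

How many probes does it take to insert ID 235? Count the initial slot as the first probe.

911 hashes to 1; slot 1 is free => place at 1.
857 hashes to 2; slot 2 is free => place at 2.
586 hashes to 1; 1,2 taken => place at 3.
88 hashes to 3; 3 taken => place at 4.
144 hashes to 1; 1,2,3,4 taken => place at 5.
235 hashes to 1; 1,2,3,4,5 taken => place at 6.
932 hashes to 10; slot 10 is free => place at 10.
Table: [∅, 911, 857, 586, 88, 144, 235, ∅, ∅, ∅, 932, ∅, ∅]

6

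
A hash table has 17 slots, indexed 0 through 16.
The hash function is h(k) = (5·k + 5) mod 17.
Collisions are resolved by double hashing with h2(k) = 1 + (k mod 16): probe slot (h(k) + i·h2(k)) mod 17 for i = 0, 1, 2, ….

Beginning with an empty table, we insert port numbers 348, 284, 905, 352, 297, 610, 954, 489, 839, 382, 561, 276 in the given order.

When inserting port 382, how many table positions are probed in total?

3

Insert 348: h=11, slot 11 empty → index 11.
Insert 284: h=14, slot 14 empty → index 14.
Insert 905: h=8, slot 8 empty → index 8.
Insert 352: h=14, h2=1, slot 14 occupied → index 15.
Insert 297: h=11, h2=10, slot 11 occupied → index 4.
Insert 610: h=12, slot 12 empty → index 12.
Insert 954: h=15, h2=11, slot 15 occupied → index 9.
Insert 489: h=2, slot 2 empty → index 2.
Insert 839: h=1, slot 1 empty → index 1.
Insert 382: h=11, h2=15, slots 11,9 occupied → index 7.
Insert 561: h=5, slot 5 empty → index 5.
Insert 276: h=8, h2=5, slot 8 occupied → index 13.
Table: [., 839, 489, ., 297, 561, ., 382, 905, 954, ., 348, 610, 276, 284, 352, .]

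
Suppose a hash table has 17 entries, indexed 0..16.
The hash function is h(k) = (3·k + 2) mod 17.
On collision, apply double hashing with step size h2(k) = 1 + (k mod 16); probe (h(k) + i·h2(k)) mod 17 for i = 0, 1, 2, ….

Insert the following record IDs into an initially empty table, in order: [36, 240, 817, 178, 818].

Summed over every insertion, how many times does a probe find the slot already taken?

3

36: h=8 -> slot 8
240: h=8, h2=1, probe 8,9 -> slot 9
817: h=5 -> slot 5
178: h=9, h2=3, probe 9,12 -> slot 12
818: h=8, h2=3, probe 8,11 -> slot 11
Table: [—, —, —, —, —, 817, —, —, 36, 240, —, 818, 178, —, —, —, —]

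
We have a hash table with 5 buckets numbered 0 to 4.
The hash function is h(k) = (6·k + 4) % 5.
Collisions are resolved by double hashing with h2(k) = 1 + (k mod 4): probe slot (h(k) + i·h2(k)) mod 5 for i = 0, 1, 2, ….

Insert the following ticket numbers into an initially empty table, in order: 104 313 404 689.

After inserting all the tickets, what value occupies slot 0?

689

Insert 104: h=3, slot 3 empty → index 3.
Insert 313: h=2, slot 2 empty → index 2.
Insert 404: h=3, h2=1, slot 3 occupied → index 4.
Insert 689: h=3, h2=2, slot 3 occupied → index 0.
Table: [689, ., 313, 104, 404]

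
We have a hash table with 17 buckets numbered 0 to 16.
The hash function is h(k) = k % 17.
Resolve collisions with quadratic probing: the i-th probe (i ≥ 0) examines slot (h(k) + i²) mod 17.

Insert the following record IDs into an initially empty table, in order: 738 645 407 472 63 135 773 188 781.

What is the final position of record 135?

738: h=7 -> slot 7
645: h=16 -> slot 16
407: h=16, probe 16,0 -> slot 0
472: h=13 -> slot 13
63: h=12 -> slot 12
135: h=16, probe 16,0,3 -> slot 3
773: h=8 -> slot 8
188: h=1 -> slot 1
781: h=16, probe 16,0,3,8,15 -> slot 15
Table: [407, 188, ., 135, ., ., ., 738, 773, ., ., ., 63, 472, ., 781, 645]

3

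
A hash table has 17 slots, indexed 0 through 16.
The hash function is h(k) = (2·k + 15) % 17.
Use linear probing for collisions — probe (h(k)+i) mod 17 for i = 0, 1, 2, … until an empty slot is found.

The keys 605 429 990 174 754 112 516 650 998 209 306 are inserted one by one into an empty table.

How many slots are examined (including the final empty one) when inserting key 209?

5

605: h=1 -> slot 1
429: h=6 -> slot 6
990: h=6, probe 6,7 -> slot 7
174: h=6, probe 6,7,8 -> slot 8
754: h=10 -> slot 10
112: h=1, probe 1,2 -> slot 2
516: h=10, probe 10,11 -> slot 11
650: h=6, probe 6,7,8,9 -> slot 9
998: h=5 -> slot 5
209: h=8, probe 8,9,10,11,12 -> slot 12
306: h=15 -> slot 15
Table: [_, 605, 112, _, _, 998, 429, 990, 174, 650, 754, 516, 209, _, _, 306, _]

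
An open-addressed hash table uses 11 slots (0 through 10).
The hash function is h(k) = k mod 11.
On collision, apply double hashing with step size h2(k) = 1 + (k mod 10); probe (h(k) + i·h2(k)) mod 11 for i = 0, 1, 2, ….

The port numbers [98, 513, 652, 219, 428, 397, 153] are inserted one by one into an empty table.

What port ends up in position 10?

98: h=10 => slot 10
513: h=7 => slot 7
652: h=3 => slot 3
219: h=10, h2=10, probe 10,9 => slot 9
428: h=10, h2=9, probe 10,8 => slot 8
397: h=1 => slot 1
153: h=10, h2=4, probe 10,3,7,0 => slot 0
Table: [153, 397, —, 652, —, —, —, 513, 428, 219, 98]

98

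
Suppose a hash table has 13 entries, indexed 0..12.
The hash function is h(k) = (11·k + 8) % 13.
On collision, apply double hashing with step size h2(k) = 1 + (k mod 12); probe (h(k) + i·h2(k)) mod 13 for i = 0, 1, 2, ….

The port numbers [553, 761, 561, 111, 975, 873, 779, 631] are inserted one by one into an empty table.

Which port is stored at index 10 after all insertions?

553 hashes to 7; slot 7 is free => place at 7.
761 hashes to 7, h2=6; 7 taken => place at 0.
561 hashes to 4; slot 4 is free => place at 4.
111 hashes to 7, h2=4; 7 taken => place at 11.
975 hashes to 8; slot 8 is free => place at 8.
873 hashes to 4, h2=10; 4 taken => place at 1.
779 hashes to 10; slot 10 is free => place at 10.
631 hashes to 7, h2=8; 7 taken => place at 2.
Table: [761, 873, 631, —, 561, —, —, 553, 975, —, 779, 111, —]

779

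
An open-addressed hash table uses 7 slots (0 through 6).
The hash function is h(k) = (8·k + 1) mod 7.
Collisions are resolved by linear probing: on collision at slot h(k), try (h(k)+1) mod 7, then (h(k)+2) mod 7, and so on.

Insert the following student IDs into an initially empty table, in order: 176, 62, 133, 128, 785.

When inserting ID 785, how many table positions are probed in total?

3

176 hashes to 2; slot 2 is free => place at 2.
62 hashes to 0; slot 0 is free => place at 0.
133 hashes to 1; slot 1 is free => place at 1.
128 hashes to 3; slot 3 is free => place at 3.
785 hashes to 2; 2,3 taken => place at 4.
Table: [62, 133, 176, 128, 785, ∅, ∅]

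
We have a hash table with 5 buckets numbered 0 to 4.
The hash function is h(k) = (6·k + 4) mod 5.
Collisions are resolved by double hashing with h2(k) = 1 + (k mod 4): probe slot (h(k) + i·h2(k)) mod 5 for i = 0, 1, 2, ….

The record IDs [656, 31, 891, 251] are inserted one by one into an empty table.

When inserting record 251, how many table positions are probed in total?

4

656: h=0 -> slot 0
31: h=0, h2=4, probe 0,4 -> slot 4
891: h=0, h2=4, probe 0,4,3 -> slot 3
251: h=0, h2=4, probe 0,4,3,2 -> slot 2
Table: [656, —, 251, 891, 31]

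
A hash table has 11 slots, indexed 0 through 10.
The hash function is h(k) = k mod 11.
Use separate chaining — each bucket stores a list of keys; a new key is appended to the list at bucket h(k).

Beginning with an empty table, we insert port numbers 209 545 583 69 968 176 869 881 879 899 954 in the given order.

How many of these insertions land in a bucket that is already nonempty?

5

209 → bucket 0
545 → bucket 6
583 → bucket 0 (collision)
69 → bucket 3
968 → bucket 0 (collision)
176 → bucket 0 (collision)
869 → bucket 0 (collision)
881 → bucket 1
879 → bucket 10
899 → bucket 8
954 → bucket 8 (collision)
Final buckets:
0: 209 -> 583 -> 968 -> 176 -> 869
1: 881
2: —
3: 69
4: —
5: —
6: 545
7: —
8: 899 -> 954
9: —
10: 879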